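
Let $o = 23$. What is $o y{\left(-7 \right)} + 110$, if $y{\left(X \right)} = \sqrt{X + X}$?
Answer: $110 + 23 i \sqrt{14} \approx 110.0 + 86.058 i$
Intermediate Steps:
$y{\left(X \right)} = \sqrt{2} \sqrt{X}$ ($y{\left(X \right)} = \sqrt{2 X} = \sqrt{2} \sqrt{X}$)
$o y{\left(-7 \right)} + 110 = 23 \sqrt{2} \sqrt{-7} + 110 = 23 \sqrt{2} i \sqrt{7} + 110 = 23 i \sqrt{14} + 110 = 110 + 23 i \sqrt{14}$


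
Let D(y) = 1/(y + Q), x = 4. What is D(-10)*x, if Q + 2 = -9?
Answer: -4/21 ≈ -0.19048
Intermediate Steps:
Q = -11 (Q = -2 - 9 = -11)
D(y) = 1/(-11 + y) (D(y) = 1/(y - 11) = 1/(-11 + y))
D(-10)*x = 4/(-11 - 10) = 4/(-21) = -1/21*4 = -4/21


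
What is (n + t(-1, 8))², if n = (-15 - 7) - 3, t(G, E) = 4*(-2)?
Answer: 1089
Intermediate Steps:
t(G, E) = -8
n = -25 (n = -22 - 3 = -25)
(n + t(-1, 8))² = (-25 - 8)² = (-33)² = 1089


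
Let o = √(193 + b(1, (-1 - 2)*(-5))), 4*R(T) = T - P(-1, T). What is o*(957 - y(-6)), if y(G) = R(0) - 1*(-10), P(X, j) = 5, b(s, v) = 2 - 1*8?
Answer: 3793*√187/4 ≈ 12967.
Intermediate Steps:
b(s, v) = -6 (b(s, v) = 2 - 8 = -6)
R(T) = -5/4 + T/4 (R(T) = (T - 1*5)/4 = (T - 5)/4 = (-5 + T)/4 = -5/4 + T/4)
o = √187 (o = √(193 - 6) = √187 ≈ 13.675)
y(G) = 35/4 (y(G) = (-5/4 + (¼)*0) - 1*(-10) = (-5/4 + 0) + 10 = -5/4 + 10 = 35/4)
o*(957 - y(-6)) = √187*(957 - 1*35/4) = √187*(957 - 35/4) = √187*(3793/4) = 3793*√187/4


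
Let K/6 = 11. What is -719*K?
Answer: -47454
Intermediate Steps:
K = 66 (K = 6*11 = 66)
-719*K = -719*66 = -47454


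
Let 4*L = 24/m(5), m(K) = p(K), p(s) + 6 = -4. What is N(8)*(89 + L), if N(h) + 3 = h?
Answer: 442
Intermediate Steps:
p(s) = -10 (p(s) = -6 - 4 = -10)
m(K) = -10
N(h) = -3 + h
L = -⅗ (L = (24/(-10))/4 = (24*(-⅒))/4 = (¼)*(-12/5) = -⅗ ≈ -0.60000)
N(8)*(89 + L) = (-3 + 8)*(89 - ⅗) = 5*(442/5) = 442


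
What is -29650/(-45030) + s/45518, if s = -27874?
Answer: 429284/9316707 ≈ 0.046077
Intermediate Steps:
-29650/(-45030) + s/45518 = -29650/(-45030) - 27874/45518 = -29650*(-1/45030) - 27874*1/45518 = 2965/4503 - 1267/2069 = 429284/9316707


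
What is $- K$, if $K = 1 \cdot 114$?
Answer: $-114$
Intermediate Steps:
$K = 114$
$- K = \left(-1\right) 114 = -114$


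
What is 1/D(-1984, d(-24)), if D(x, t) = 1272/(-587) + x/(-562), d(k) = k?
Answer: 164947/224872 ≈ 0.73351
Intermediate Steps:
D(x, t) = -1272/587 - x/562 (D(x, t) = 1272*(-1/587) + x*(-1/562) = -1272/587 - x/562)
1/D(-1984, d(-24)) = 1/(-1272/587 - 1/562*(-1984)) = 1/(-1272/587 + 992/281) = 1/(224872/164947) = 164947/224872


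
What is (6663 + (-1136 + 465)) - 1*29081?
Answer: -23089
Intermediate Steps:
(6663 + (-1136 + 465)) - 1*29081 = (6663 - 671) - 29081 = 5992 - 29081 = -23089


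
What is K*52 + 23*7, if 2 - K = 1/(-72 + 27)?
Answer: 11977/45 ≈ 266.16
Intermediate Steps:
K = 91/45 (K = 2 - 1/(-72 + 27) = 2 - 1/(-45) = 2 - 1*(-1/45) = 2 + 1/45 = 91/45 ≈ 2.0222)
K*52 + 23*7 = (91/45)*52 + 23*7 = 4732/45 + 161 = 11977/45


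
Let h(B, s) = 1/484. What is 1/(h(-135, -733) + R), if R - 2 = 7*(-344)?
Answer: -484/1164503 ≈ -0.00041563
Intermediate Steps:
h(B, s) = 1/484
R = -2406 (R = 2 + 7*(-344) = 2 - 2408 = -2406)
1/(h(-135, -733) + R) = 1/(1/484 - 2406) = 1/(-1164503/484) = -484/1164503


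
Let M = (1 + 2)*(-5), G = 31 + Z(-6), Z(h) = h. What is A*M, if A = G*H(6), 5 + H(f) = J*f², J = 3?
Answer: -38625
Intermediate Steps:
G = 25 (G = 31 - 6 = 25)
H(f) = -5 + 3*f²
A = 2575 (A = 25*(-5 + 3*6²) = 25*(-5 + 3*36) = 25*(-5 + 108) = 25*103 = 2575)
M = -15 (M = 3*(-5) = -15)
A*M = 2575*(-15) = -38625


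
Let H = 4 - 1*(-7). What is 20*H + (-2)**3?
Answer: 212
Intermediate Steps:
H = 11 (H = 4 + 7 = 11)
20*H + (-2)**3 = 20*11 + (-2)**3 = 220 - 8 = 212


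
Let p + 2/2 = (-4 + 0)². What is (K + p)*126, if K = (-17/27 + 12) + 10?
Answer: 13748/3 ≈ 4582.7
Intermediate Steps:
p = 15 (p = -1 + (-4 + 0)² = -1 + (-4)² = -1 + 16 = 15)
K = 577/27 (K = (-17*1/27 + 12) + 10 = (-17/27 + 12) + 10 = 307/27 + 10 = 577/27 ≈ 21.370)
(K + p)*126 = (577/27 + 15)*126 = (982/27)*126 = 13748/3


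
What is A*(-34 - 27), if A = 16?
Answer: -976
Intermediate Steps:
A*(-34 - 27) = 16*(-34 - 27) = 16*(-61) = -976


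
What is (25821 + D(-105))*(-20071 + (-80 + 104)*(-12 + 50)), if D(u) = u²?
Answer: -705932514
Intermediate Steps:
(25821 + D(-105))*(-20071 + (-80 + 104)*(-12 + 50)) = (25821 + (-105)²)*(-20071 + (-80 + 104)*(-12 + 50)) = (25821 + 11025)*(-20071 + 24*38) = 36846*(-20071 + 912) = 36846*(-19159) = -705932514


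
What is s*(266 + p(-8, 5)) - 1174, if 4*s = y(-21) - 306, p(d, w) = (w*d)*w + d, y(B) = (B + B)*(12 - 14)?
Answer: -4393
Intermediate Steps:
y(B) = -4*B (y(B) = (2*B)*(-2) = -4*B)
p(d, w) = d + d*w² (p(d, w) = (d*w)*w + d = d*w² + d = d + d*w²)
s = -111/2 (s = (-4*(-21) - 306)/4 = (84 - 306)/4 = (¼)*(-222) = -111/2 ≈ -55.500)
s*(266 + p(-8, 5)) - 1174 = -111*(266 - 8*(1 + 5²))/2 - 1174 = -111*(266 - 8*(1 + 25))/2 - 1174 = -111*(266 - 8*26)/2 - 1174 = -111*(266 - 208)/2 - 1174 = -111/2*58 - 1174 = -3219 - 1174 = -4393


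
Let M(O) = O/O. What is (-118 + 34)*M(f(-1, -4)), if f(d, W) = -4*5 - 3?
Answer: -84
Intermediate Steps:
f(d, W) = -23 (f(d, W) = -20 - 3 = -23)
M(O) = 1
(-118 + 34)*M(f(-1, -4)) = (-118 + 34)*1 = -84*1 = -84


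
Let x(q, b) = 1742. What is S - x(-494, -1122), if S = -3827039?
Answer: -3828781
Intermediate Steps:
S - x(-494, -1122) = -3827039 - 1*1742 = -3827039 - 1742 = -3828781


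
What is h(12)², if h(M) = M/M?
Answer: 1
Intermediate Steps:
h(M) = 1
h(12)² = 1² = 1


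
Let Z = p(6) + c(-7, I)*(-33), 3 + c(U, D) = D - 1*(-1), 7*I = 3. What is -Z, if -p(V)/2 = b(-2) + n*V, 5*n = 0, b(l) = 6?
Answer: -279/7 ≈ -39.857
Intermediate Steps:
I = 3/7 (I = (1/7)*3 = 3/7 ≈ 0.42857)
n = 0 (n = (1/5)*0 = 0)
c(U, D) = -2 + D (c(U, D) = -3 + (D - 1*(-1)) = -3 + (D + 1) = -3 + (1 + D) = -2 + D)
p(V) = -12 (p(V) = -2*(6 + 0*V) = -2*(6 + 0) = -2*6 = -12)
Z = 279/7 (Z = -12 + (-2 + 3/7)*(-33) = -12 - 11/7*(-33) = -12 + 363/7 = 279/7 ≈ 39.857)
-Z = -1*279/7 = -279/7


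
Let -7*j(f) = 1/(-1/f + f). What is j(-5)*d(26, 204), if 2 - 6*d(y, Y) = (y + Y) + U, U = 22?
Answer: -625/504 ≈ -1.2401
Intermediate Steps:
j(f) = -1/(7*(f - 1/f)) (j(f) = -1/(7*(-1/f + f)) = -1/(7*(f - 1/f)))
d(y, Y) = -10/3 - Y/6 - y/6 (d(y, Y) = ⅓ - ((y + Y) + 22)/6 = ⅓ - ((Y + y) + 22)/6 = ⅓ - (22 + Y + y)/6 = ⅓ + (-11/3 - Y/6 - y/6) = -10/3 - Y/6 - y/6)
j(-5)*d(26, 204) = (-1*(-5)/(-7 + 7*(-5)²))*(-10/3 - ⅙*204 - ⅙*26) = (-1*(-5)/(-7 + 7*25))*(-10/3 - 34 - 13/3) = -1*(-5)/(-7 + 175)*(-125/3) = -1*(-5)/168*(-125/3) = -1*(-5)*1/168*(-125/3) = (5/168)*(-125/3) = -625/504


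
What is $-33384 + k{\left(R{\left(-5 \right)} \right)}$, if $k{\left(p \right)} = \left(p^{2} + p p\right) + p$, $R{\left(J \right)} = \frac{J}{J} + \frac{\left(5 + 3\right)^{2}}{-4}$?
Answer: $-32949$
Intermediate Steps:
$R{\left(J \right)} = -15$ ($R{\left(J \right)} = 1 + 8^{2} \left(- \frac{1}{4}\right) = 1 + 64 \left(- \frac{1}{4}\right) = 1 - 16 = -15$)
$k{\left(p \right)} = p + 2 p^{2}$ ($k{\left(p \right)} = \left(p^{2} + p^{2}\right) + p = 2 p^{2} + p = p + 2 p^{2}$)
$-33384 + k{\left(R{\left(-5 \right)} \right)} = -33384 - 15 \left(1 + 2 \left(-15\right)\right) = -33384 - 15 \left(1 - 30\right) = -33384 - -435 = -33384 + 435 = -32949$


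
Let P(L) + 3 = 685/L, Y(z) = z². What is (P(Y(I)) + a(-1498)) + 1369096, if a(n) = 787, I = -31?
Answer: 1316455365/961 ≈ 1.3699e+6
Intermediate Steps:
P(L) = -3 + 685/L
(P(Y(I)) + a(-1498)) + 1369096 = ((-3 + 685/((-31)²)) + 787) + 1369096 = ((-3 + 685/961) + 787) + 1369096 = (-2198/961 + 787) + 1369096 = 754109/961 + 1369096 = 1316455365/961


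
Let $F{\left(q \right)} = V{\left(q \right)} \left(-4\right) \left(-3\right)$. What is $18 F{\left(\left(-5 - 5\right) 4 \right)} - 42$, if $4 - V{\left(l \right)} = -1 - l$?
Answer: $-7602$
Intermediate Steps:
$V{\left(l \right)} = 5 + l$ ($V{\left(l \right)} = 4 - \left(-1 - l\right) = 4 + \left(1 + l\right) = 5 + l$)
$F{\left(q \right)} = 60 + 12 q$ ($F{\left(q \right)} = \left(5 + q\right) \left(-4\right) \left(-3\right) = \left(-20 - 4 q\right) \left(-3\right) = 60 + 12 q$)
$18 F{\left(\left(-5 - 5\right) 4 \right)} - 42 = 18 \left(60 + 12 \left(-5 - 5\right) 4\right) - 42 = 18 \left(60 + 12 \left(\left(-10\right) 4\right)\right) - 42 = 18 \left(60 + 12 \left(-40\right)\right) - 42 = 18 \left(60 - 480\right) - 42 = 18 \left(-420\right) - 42 = -7560 - 42 = -7602$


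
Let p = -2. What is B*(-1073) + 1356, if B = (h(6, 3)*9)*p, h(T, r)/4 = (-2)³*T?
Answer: -3706932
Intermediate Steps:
h(T, r) = -32*T (h(T, r) = 4*((-2)³*T) = 4*(-8*T) = -32*T)
B = 3456 (B = (-32*6*9)*(-2) = -192*9*(-2) = -1728*(-2) = 3456)
B*(-1073) + 1356 = 3456*(-1073) + 1356 = -3708288 + 1356 = -3706932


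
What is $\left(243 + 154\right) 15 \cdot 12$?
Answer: $71460$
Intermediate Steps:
$\left(243 + 154\right) 15 \cdot 12 = 397 \cdot 180 = 71460$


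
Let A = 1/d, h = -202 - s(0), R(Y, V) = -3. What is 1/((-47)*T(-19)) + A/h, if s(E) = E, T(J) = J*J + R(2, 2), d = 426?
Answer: -51439/723955476 ≈ -7.1053e-5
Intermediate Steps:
T(J) = -3 + J² (T(J) = J*J - 3 = J² - 3 = -3 + J²)
h = -202 (h = -202 - 1*0 = -202 + 0 = -202)
A = 1/426 ≈ 0.0023474
1/((-47)*T(-19)) + A/h = 1/((-47)*(-3 + (-19)²)) + (1/426)/(-202) = -1/(47*(-3 + 361)) + (1/426)*(-1/202) = -1/47/358 - 1/86052 = -1/47*1/358 - 1/86052 = -1/16826 - 1/86052 = -51439/723955476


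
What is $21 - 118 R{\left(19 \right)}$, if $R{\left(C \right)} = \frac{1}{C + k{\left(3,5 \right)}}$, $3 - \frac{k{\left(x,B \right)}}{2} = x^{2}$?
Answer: $\frac{29}{7} \approx 4.1429$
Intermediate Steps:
$k{\left(x,B \right)} = 6 - 2 x^{2}$
$R{\left(C \right)} = \frac{1}{-12 + C}$ ($R{\left(C \right)} = \frac{1}{C + \left(6 - 2 \cdot 3^{2}\right)} = \frac{1}{C + \left(6 - 18\right)} = \frac{1}{C - 12} = \frac{1}{-12 + C}$)
$21 - 118 R{\left(19 \right)} = 21 - \frac{118}{-12 + 19} = 21 - \frac{118}{7} = \frac{29}{7}$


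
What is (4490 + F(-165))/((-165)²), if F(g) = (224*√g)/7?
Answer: 898/5445 + 32*I*√165/27225 ≈ 0.16492 + 0.015098*I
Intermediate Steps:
F(g) = 32*√g (F(g) = (224*√g)*(⅐) = 32*√g)
(4490 + F(-165))/((-165)²) = (4490 + 32*√(-165))/((-165)²) = (4490 + 32*(I*√165))/27225 = (4490 + 32*I*√165)*(1/27225) = 898/5445 + 32*I*√165/27225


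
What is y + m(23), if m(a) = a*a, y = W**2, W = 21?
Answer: 970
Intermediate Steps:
y = 441 (y = 21**2 = 441)
m(a) = a**2
y + m(23) = 441 + 23**2 = 441 + 529 = 970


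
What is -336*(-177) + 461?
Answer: 59933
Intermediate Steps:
-336*(-177) + 461 = 59472 + 461 = 59933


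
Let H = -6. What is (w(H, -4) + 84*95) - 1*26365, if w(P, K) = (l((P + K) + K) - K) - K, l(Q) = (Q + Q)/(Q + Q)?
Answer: -18376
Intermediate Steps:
l(Q) = 1 (l(Q) = (2*Q)/((2*Q)) = (2*Q)*(1/(2*Q)) = 1)
w(P, K) = 1 - 2*K (w(P, K) = (1 - K) - K = 1 - 2*K)
(w(H, -4) + 84*95) - 1*26365 = ((1 - 2*(-4)) + 84*95) - 1*26365 = ((1 + 8) + 7980) - 26365 = (9 + 7980) - 26365 = 7989 - 26365 = -18376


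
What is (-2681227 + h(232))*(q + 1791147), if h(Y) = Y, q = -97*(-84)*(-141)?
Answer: -1721946787605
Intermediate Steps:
q = -1148868 (q = 8148*(-141) = -1148868)
(-2681227 + h(232))*(q + 1791147) = (-2681227 + 232)*(-1148868 + 1791147) = -2680995*642279 = -1721946787605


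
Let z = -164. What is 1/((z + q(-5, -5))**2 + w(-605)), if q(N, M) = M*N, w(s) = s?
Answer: 1/18716 ≈ 5.3430e-5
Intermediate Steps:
1/((z + q(-5, -5))**2 + w(-605)) = 1/((-164 - 5*(-5))**2 - 605) = 1/((-164 + 25)**2 - 605) = 1/((-139)**2 - 605) = 1/(19321 - 605) = 1/18716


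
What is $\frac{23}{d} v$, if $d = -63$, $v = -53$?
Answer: $\frac{1219}{63} \approx 19.349$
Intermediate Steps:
$\frac{23}{d} v = \frac{23}{-63} \left(-53\right) = 23 \left(- \frac{1}{63}\right) \left(-53\right) = \left(- \frac{23}{63}\right) \left(-53\right) = \frac{1219}{63}$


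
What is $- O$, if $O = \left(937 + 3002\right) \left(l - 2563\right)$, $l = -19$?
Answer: $10170498$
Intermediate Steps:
$O = -10170498$ ($O = \left(937 + 3002\right) \left(-19 - 2563\right) = 3939 \left(-2582\right) = -10170498$)
$- O = \left(-1\right) \left(-10170498\right) = 10170498$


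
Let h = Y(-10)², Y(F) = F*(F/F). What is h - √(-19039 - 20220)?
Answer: 100 - I*√39259 ≈ 100.0 - 198.14*I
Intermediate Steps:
Y(F) = F (Y(F) = F*1 = F)
h = 100 (h = (-10)² = 100)
h - √(-19039 - 20220) = 100 - √(-19039 - 20220) = 100 - √(-39259) = 100 - I*√39259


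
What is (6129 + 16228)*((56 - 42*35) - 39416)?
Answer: -912836310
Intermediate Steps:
(6129 + 16228)*((56 - 42*35) - 39416) = 22357*((56 - 1470) - 39416) = 22357*(-1414 - 39416) = 22357*(-40830) = -912836310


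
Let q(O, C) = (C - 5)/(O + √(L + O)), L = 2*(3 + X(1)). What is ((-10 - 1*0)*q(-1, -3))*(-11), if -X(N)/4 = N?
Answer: 220 + 220*I*√3 ≈ 220.0 + 381.05*I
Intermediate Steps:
X(N) = -4*N
L = -2 (L = 2*(3 - 4*1) = 2*(3 - 4) = 2*(-1) = -2)
q(O, C) = (-5 + C)/(O + √(-2 + O)) (q(O, C) = (C - 5)/(O + √(-2 + O)) = (-5 + C)/(O + √(-2 + O)))
((-10 - 1*0)*q(-1, -3))*(-11) = ((-10 - 1*0)*((-5 - 3)/(-1 + √(-2 - 1))))*(-11) = ((-10 + 0)*(-8/(-1 + √(-3))))*(-11) = -10*(-8)/(-1 + I*√3)*(-11) = -(-80)/(-1 + I*√3)*(-11) = (80/(-1 + I*√3))*(-11) = -880/(-1 + I*√3)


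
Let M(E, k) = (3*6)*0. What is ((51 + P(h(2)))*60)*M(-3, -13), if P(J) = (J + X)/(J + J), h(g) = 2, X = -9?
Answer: 0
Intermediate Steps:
P(J) = (-9 + J)/(2*J) (P(J) = (J - 9)/(J + J) = (-9 + J)/((2*J)) = (-9 + J)*(1/(2*J)) = (-9 + J)/(2*J))
M(E, k) = 0 (M(E, k) = 18*0 = 0)
((51 + P(h(2)))*60)*M(-3, -13) = ((51 + (½)*(-9 + 2)/2)*60)*0 = ((51 + (½)*(½)*(-7))*60)*0 = ((51 - 7/4)*60)*0 = ((197/4)*60)*0 = 2955*0 = 0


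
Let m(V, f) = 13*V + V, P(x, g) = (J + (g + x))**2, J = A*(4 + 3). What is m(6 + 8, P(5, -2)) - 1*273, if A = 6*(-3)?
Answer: -77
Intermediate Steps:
A = -18
J = -126 (J = -18*(4 + 3) = -18*7 = -126)
P(x, g) = (-126 + g + x)**2 (P(x, g) = (-126 + (g + x))**2 = (-126 + g + x)**2)
m(V, f) = 14*V
m(6 + 8, P(5, -2)) - 1*273 = 14*(6 + 8) - 1*273 = 14*14 - 273 = 196 - 273 = -77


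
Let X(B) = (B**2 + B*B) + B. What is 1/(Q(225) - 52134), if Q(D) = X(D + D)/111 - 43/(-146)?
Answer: -5402/261894377 ≈ -2.0627e-5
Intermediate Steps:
X(B) = B + 2*B**2 (X(B) = (B**2 + B**2) + B = 2*B**2 + B = B + 2*B**2)
Q(D) = 43/146 + 2*D*(1 + 4*D)/111 (Q(D) = ((D + D)*(1 + 2*(D + D)))/111 - 43/(-146) = ((2*D)*(1 + 2*(2*D)))*(1/111) - 43*(-1/146) = ((2*D)*(1 + 4*D))*(1/111) + 43/146 = (2*D*(1 + 4*D))*(1/111) + 43/146 = 2*D*(1 + 4*D)/111 + 43/146 = 43/146 + 2*D*(1 + 4*D)/111)
1/(Q(225) - 52134) = 1/((43/146 + (2/111)*225*(1 + 4*225)) - 52134) = 1/((43/146 + (2/111)*225*(1 + 900)) - 52134) = 1/((43/146 + (2/111)*225*901) - 52134) = 1/((43/146 + 135150/37) - 52134) = 1/(19733491/5402 - 52134) = 1/(-261894377/5402) = -5402/261894377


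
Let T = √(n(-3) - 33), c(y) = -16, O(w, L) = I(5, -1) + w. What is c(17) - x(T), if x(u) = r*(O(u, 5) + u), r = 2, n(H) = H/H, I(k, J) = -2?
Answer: -12 - 16*I*√2 ≈ -12.0 - 22.627*I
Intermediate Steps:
O(w, L) = -2 + w
n(H) = 1
T = 4*I*√2 (T = √(1 - 33) = √(-32) = 4*I*√2 ≈ 5.6569*I)
x(u) = -4 + 4*u (x(u) = 2*((-2 + u) + u) = 2*(-2 + 2*u) = -4 + 4*u)
c(17) - x(T) = -16 - (-4 + 4*(4*I*√2)) = -16 - (-4 + 16*I*√2) = -16 + (4 - 16*I*√2) = -12 - 16*I*√2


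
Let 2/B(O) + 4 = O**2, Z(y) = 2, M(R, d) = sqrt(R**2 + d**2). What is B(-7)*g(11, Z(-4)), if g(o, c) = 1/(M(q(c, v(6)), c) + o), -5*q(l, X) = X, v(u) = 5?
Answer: 11/2610 - sqrt(5)/2610 ≈ 0.0033578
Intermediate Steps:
q(l, X) = -X/5
g(o, c) = 1/(o + sqrt(1 + c**2)) (g(o, c) = 1/(sqrt((-1/5*5)**2 + c**2) + o) = 1/(sqrt((-1)**2 + c**2) + o) = 1/(sqrt(1 + c**2) + o) = 1/(o + sqrt(1 + c**2)))
B(O) = 2/(-4 + O**2)
B(-7)*g(11, Z(-4)) = (2/(-4 + (-7)**2))/(11 + sqrt(1 + 2**2)) = (2/(-4 + 49))/(11 + sqrt(1 + 4)) = (2/45)/(11 + sqrt(5)) = (2*(1/45))/(11 + sqrt(5)) = 2/(45*(11 + sqrt(5)))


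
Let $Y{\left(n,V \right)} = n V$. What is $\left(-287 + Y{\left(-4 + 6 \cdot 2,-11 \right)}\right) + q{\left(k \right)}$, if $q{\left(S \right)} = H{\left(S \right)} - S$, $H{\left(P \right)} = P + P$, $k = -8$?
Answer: $-383$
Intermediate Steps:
$H{\left(P \right)} = 2 P$
$Y{\left(n,V \right)} = V n$
$q{\left(S \right)} = S$ ($q{\left(S \right)} = 2 S - S = S$)
$\left(-287 + Y{\left(-4 + 6 \cdot 2,-11 \right)}\right) + q{\left(k \right)} = \left(-287 - 11 \left(-4 + 6 \cdot 2\right)\right) - 8 = \left(-287 - 11 \left(-4 + 12\right)\right) - 8 = \left(-287 - 88\right) - 8 = -375 - 8 = -383$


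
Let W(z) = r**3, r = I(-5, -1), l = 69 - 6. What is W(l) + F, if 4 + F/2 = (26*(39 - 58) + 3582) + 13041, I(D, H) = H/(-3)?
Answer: 870751/27 ≈ 32250.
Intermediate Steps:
l = 63
I(D, H) = -H/3 (I(D, H) = H*(-1/3) = -H/3)
r = 1/3 (r = -1/3*(-1) = 1/3 ≈ 0.33333)
F = 32250 (F = -8 + 2*((26*(39 - 58) + 3582) + 13041) = -8 + 2*((26*(-19) + 3582) + 13041) = -8 + 2*((-494 + 3582) + 13041) = -8 + 2*(3088 + 13041) = -8 + 2*16129 = -8 + 32258 = 32250)
W(z) = 1/27 (W(z) = (1/3)**3 = 1/27)
W(l) + F = 1/27 + 32250 = 870751/27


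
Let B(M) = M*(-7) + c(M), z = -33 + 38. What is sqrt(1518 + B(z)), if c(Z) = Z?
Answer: 4*sqrt(93) ≈ 38.575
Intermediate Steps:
z = 5
B(M) = -6*M (B(M) = M*(-7) + M = -7*M + M = -6*M)
sqrt(1518 + B(z)) = sqrt(1518 - 6*5) = sqrt(1518 - 30) = sqrt(1488) = 4*sqrt(93)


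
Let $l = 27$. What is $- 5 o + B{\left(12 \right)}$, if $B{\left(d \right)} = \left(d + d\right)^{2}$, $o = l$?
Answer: $441$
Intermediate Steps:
$o = 27$
$B{\left(d \right)} = 4 d^{2}$ ($B{\left(d \right)} = \left(2 d\right)^{2} = 4 d^{2}$)
$- 5 o + B{\left(12 \right)} = \left(-5\right) 27 + 4 \cdot 12^{2} = -135 + 4 \cdot 144 = -135 + 576 = 441$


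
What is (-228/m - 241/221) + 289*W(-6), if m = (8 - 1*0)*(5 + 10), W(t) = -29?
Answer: -18528619/2210 ≈ -8384.0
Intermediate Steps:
m = 120 (m = (8 + 0)*15 = 8*15 = 120)
(-228/m - 241/221) + 289*W(-6) = (-228/120 - 241/221) + 289*(-29) = (-228*1/120 - 241*1/221) - 8381 = (-19/10 - 241/221) - 8381 = -6609/2210 - 8381 = -18528619/2210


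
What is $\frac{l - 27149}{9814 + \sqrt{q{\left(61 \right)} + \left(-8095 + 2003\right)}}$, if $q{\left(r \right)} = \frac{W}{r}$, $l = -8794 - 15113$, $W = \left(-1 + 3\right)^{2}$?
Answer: $- \frac{7641219656}{1468890491} + \frac{25528 i \sqrt{5667022}}{1468890491} \approx -5.202 + 0.041372 i$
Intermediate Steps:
$W = 4$ ($W = 2^{2} = 4$)
$l = -23907$
$q{\left(r \right)} = \frac{4}{r}$
$\frac{l - 27149}{9814 + \sqrt{q{\left(61 \right)} + \left(-8095 + 2003\right)}} = \frac{-23907 - 27149}{9814 + \sqrt{\frac{4}{61} + \left(-8095 + 2003\right)}} = - \frac{51056}{9814 + \sqrt{4 \cdot \frac{1}{61} - 6092}} = - \frac{51056}{9814 + \sqrt{\frac{4}{61} - 6092}} = - \frac{51056}{9814 + \sqrt{- \frac{371608}{61}}} = - \frac{51056}{9814 + \frac{2 i \sqrt{5667022}}{61}}$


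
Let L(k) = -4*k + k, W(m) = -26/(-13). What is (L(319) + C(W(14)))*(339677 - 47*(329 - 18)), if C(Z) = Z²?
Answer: -309782180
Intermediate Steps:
W(m) = 2 (W(m) = -26*(-1/13) = 2)
L(k) = -3*k
(L(319) + C(W(14)))*(339677 - 47*(329 - 18)) = (-3*319 + 2²)*(339677 - 47*(329 - 18)) = (-957 + 4)*(339677 - 47*311) = -953*(339677 - 14617) = -953*325060 = -309782180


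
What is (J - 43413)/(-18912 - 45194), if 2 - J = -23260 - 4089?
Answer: 8031/32053 ≈ 0.25055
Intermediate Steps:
J = 27351 (J = 2 - (-23260 - 4089) = 2 - 1*(-27349) = 2 + 27349 = 27351)
(J - 43413)/(-18912 - 45194) = (27351 - 43413)/(-18912 - 45194) = -16062/(-64106) = -16062*(-1/64106) = 8031/32053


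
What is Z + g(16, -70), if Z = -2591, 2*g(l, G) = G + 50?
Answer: -2601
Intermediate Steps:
g(l, G) = 25 + G/2 (g(l, G) = (G + 50)/2 = (50 + G)/2 = 25 + G/2)
Z + g(16, -70) = -2591 + (25 + (½)*(-70)) = -2591 + (25 - 35) = -2591 - 10 = -2601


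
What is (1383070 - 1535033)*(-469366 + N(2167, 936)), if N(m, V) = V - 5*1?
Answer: 71184787905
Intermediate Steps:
N(m, V) = -5 + V (N(m, V) = V - 5 = -5 + V)
(1383070 - 1535033)*(-469366 + N(2167, 936)) = (1383070 - 1535033)*(-469366 + (-5 + 936)) = -151963*(-469366 + 931) = -151963*(-468435) = 71184787905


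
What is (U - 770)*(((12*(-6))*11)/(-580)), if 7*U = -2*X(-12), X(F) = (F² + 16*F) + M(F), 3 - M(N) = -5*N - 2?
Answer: -1026432/1015 ≈ -1011.3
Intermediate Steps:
M(N) = 5 + 5*N (M(N) = 3 - (-5*N - 2) = 3 - (-2 - 5*N) = 3 + (2 + 5*N) = 5 + 5*N)
X(F) = 5 + F² + 21*F (X(F) = (F² + 16*F) + (5 + 5*F) = 5 + F² + 21*F)
U = 206/7 (U = (-2*(5 + (-12)² + 21*(-12)))/7 = (-2*(5 + 144 - 252))/7 = (-2*(-103))/7 = (⅐)*206 = 206/7 ≈ 29.429)
(U - 770)*(((12*(-6))*11)/(-580)) = (206/7 - 770)*(((12*(-6))*11)/(-580)) = -5184*(-72*11)*(-1)/(7*580) = -(-4105728)*(-1)/(7*580) = -5184/7*198/145 = -1026432/1015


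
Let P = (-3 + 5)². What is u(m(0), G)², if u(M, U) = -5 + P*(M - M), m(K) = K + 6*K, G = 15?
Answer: 25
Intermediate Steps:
m(K) = 7*K
P = 4 (P = 2² = 4)
u(M, U) = -5 (u(M, U) = -5 + 4*(M - M) = -5 + 4*0 = -5 + 0 = -5)
u(m(0), G)² = (-5)² = 25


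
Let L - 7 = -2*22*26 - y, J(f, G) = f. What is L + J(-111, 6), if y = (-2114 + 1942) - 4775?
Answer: 3699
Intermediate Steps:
y = -4947 (y = -172 - 4775 = -4947)
L = 3810 (L = 7 + (-2*22*26 - 1*(-4947)) = 7 + (-44*26 + 4947) = 7 + (-1144 + 4947) = 7 + 3803 = 3810)
L + J(-111, 6) = 3810 - 111 = 3699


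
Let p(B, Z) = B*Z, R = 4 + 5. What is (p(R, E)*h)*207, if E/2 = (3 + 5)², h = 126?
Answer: 30046464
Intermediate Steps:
E = 128 (E = 2*(3 + 5)² = 2*8² = 2*64 = 128)
R = 9
(p(R, E)*h)*207 = ((9*128)*126)*207 = (1152*126)*207 = 145152*207 = 30046464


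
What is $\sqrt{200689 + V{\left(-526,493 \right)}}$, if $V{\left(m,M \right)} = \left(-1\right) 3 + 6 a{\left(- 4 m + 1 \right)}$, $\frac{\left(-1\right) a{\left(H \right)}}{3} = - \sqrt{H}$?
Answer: $\sqrt{200686 + 18 \sqrt{2105}} \approx 448.9$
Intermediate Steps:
$a{\left(H \right)} = 3 \sqrt{H}$ ($a{\left(H \right)} = - 3 \left(- \sqrt{H}\right) = 3 \sqrt{H}$)
$V{\left(m,M \right)} = -3 + 18 \sqrt{1 - 4 m}$ ($V{\left(m,M \right)} = \left(-1\right) 3 + 6 \cdot 3 \sqrt{- 4 m + 1} = -3 + 6 \cdot 3 \sqrt{1 - 4 m} = -3 + 18 \sqrt{1 - 4 m}$)
$\sqrt{200689 + V{\left(-526,493 \right)}} = \sqrt{200689 - \left(3 - 18 \sqrt{1 - -2104}\right)} = \sqrt{200689 - \left(3 - 18 \sqrt{1 + 2104}\right)} = \sqrt{200689 - \left(3 - 18 \sqrt{2105}\right)} = \sqrt{200686 + 18 \sqrt{2105}}$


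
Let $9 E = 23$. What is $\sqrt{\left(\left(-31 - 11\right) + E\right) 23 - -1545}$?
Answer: $\frac{2 \sqrt{1435}}{3} \approx 25.254$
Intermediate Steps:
$E = \frac{23}{9}$ ($E = \frac{1}{9} \cdot 23 = \frac{23}{9} \approx 2.5556$)
$\sqrt{\left(\left(-31 - 11\right) + E\right) 23 - -1545} = \sqrt{\left(\left(-31 - 11\right) + \frac{23}{9}\right) 23 - -1545} = \sqrt{\left(-42 + \frac{23}{9}\right) 23 + 1545} = \sqrt{\left(- \frac{355}{9}\right) 23 + 1545} = \sqrt{- \frac{8165}{9} + 1545} = \sqrt{\frac{5740}{9}} = \frac{2 \sqrt{1435}}{3}$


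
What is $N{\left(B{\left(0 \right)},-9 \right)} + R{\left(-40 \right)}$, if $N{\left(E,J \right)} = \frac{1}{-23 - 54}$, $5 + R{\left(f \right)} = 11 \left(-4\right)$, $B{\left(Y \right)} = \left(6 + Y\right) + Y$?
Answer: $- \frac{3774}{77} \approx -49.013$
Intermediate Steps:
$B{\left(Y \right)} = 6 + 2 Y$
$R{\left(f \right)} = -49$ ($R{\left(f \right)} = -5 + 11 \left(-4\right) = -5 - 44 = -49$)
$N{\left(E,J \right)} = - \frac{1}{77}$ ($N{\left(E,J \right)} = \frac{1}{-77} = - \frac{1}{77}$)
$N{\left(B{\left(0 \right)},-9 \right)} + R{\left(-40 \right)} = - \frac{1}{77} - 49 = - \frac{3774}{77}$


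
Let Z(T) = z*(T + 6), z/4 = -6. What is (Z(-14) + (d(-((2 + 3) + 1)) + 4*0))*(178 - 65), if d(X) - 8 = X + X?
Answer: 21244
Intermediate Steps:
z = -24 (z = 4*(-6) = -24)
Z(T) = -144 - 24*T (Z(T) = -24*(T + 6) = -24*(6 + T) = -144 - 24*T)
d(X) = 8 + 2*X (d(X) = 8 + (X + X) = 8 + 2*X)
(Z(-14) + (d(-((2 + 3) + 1)) + 4*0))*(178 - 65) = ((-144 - 24*(-14)) + ((8 + 2*(-((2 + 3) + 1))) + 4*0))*(178 - 65) = ((-144 + 336) + ((8 + 2*(-(5 + 1))) + 0))*113 = (192 + ((8 + 2*(-1*6)) + 0))*113 = (192 + ((8 + 2*(-6)) + 0))*113 = (192 + ((8 - 12) + 0))*113 = (192 + (-4 + 0))*113 = (192 - 4)*113 = 188*113 = 21244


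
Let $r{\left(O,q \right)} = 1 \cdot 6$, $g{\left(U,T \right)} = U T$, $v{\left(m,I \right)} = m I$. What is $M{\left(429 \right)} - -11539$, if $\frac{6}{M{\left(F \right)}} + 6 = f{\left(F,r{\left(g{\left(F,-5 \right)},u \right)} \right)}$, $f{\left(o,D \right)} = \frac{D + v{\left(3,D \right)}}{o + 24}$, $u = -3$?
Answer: $\frac{5180558}{449} \approx 11538.0$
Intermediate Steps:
$v{\left(m,I \right)} = I m$
$g{\left(U,T \right)} = T U$
$r{\left(O,q \right)} = 6$
$f{\left(o,D \right)} = \frac{4 D}{24 + o}$ ($f{\left(o,D \right)} = \frac{D + D 3}{o + 24} = \frac{D + 3 D}{24 + o} = \frac{4 D}{24 + o}$)
$M{\left(F \right)} = \frac{6}{-6 + \frac{24}{24 + F}}$ ($M{\left(F \right)} = \frac{6}{-6 + 4 \cdot 6 \frac{1}{24 + F}} = \frac{6}{-6 + \frac{24}{24 + F}}$)
$M{\left(429 \right)} - -11539 = \frac{-24 - 429}{20 + 429} - -11539 = \frac{-24 - 429}{449} + 11539 = \frac{1}{449} \left(-453\right) + 11539 = - \frac{453}{449} + 11539 = \frac{5180558}{449}$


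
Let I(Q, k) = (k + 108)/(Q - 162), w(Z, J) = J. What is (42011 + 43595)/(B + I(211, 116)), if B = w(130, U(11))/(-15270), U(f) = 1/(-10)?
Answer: 91504253400/4886407 ≈ 18726.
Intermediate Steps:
U(f) = -1/10
I(Q, k) = (108 + k)/(-162 + Q)
B = 1/152700 (B = -1/10/(-15270) = -1/10*(-1/15270) = 1/152700 ≈ 6.5488e-6)
(42011 + 43595)/(B + I(211, 116)) = (42011 + 43595)/(1/152700 + (108 + 116)/(-162 + 211)) = 85606/(1/152700 + 224/49) = 85606/(1/152700 + (1/49)*224) = 85606/(1/152700 + 32/7) = 85606/(4886407/1068900) = 85606*(1068900/4886407) = 91504253400/4886407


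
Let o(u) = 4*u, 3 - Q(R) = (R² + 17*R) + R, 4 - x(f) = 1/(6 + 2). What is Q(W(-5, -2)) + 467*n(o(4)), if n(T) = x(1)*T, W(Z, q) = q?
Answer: 28989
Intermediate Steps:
x(f) = 31/8 (x(f) = 4 - 1/(6 + 2) = 4 - 1/8 = 4 - 1*⅛ = 4 - ⅛ = 31/8)
Q(R) = 3 - R² - 18*R (Q(R) = 3 - ((R² + 17*R) + R) = 3 - (R² + 18*R) = 3 + (-R² - 18*R) = 3 - R² - 18*R)
n(T) = 31*T/8
Q(W(-5, -2)) + 467*n(o(4)) = (3 - 1*(-2)² - 18*(-2)) + 467*(31*(4*4)/8) = (3 - 1*4 + 36) + 467*((31/8)*16) = (3 - 4 + 36) + 467*62 = 35 + 28954 = 28989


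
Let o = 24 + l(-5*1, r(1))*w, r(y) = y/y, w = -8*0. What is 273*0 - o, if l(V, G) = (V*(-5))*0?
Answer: -24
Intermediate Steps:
w = 0
r(y) = 1
l(V, G) = 0 (l(V, G) = -5*V*0 = 0)
o = 24 (o = 24 + 0*0 = 24 + 0 = 24)
273*0 - o = 273*0 - 1*24 = 0 - 24 = -24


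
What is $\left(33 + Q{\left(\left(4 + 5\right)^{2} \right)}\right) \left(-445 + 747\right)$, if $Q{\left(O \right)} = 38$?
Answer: $21442$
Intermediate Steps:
$\left(33 + Q{\left(\left(4 + 5\right)^{2} \right)}\right) \left(-445 + 747\right) = \left(33 + 38\right) \left(-445 + 747\right) = 71 \cdot 302 = 21442$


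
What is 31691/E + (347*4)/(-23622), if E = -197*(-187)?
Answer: 31703285/39555039 ≈ 0.80150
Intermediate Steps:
E = 36839
31691/E + (347*4)/(-23622) = 31691/36839 + (347*4)/(-23622) = 31691*(1/36839) + 1388*(-1/23622) = 2881/3349 - 694/11811 = 31703285/39555039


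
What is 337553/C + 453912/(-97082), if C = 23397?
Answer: 11075070641/1135713777 ≈ 9.7516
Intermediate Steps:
337553/C + 453912/(-97082) = 337553/23397 + 453912/(-97082) = 337553*(1/23397) + 453912*(-1/97082) = 337553/23397 - 226956/48541 = 11075070641/1135713777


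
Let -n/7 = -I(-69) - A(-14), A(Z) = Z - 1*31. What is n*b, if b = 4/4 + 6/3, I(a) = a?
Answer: -2394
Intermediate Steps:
A(Z) = -31 + Z (A(Z) = Z - 31 = -31 + Z)
n = -798 (n = -7*(-1*(-69) - (-31 - 14)) = -7*(69 - 1*(-45)) = -7*(69 + 45) = -7*114 = -798)
b = 3 (b = 4*(1/4) + 6*(1/3) = 1 + 2 = 3)
n*b = -798*3 = -2394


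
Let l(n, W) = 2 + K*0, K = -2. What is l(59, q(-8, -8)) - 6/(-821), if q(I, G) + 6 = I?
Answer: 1648/821 ≈ 2.0073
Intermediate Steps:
q(I, G) = -6 + I
l(n, W) = 2 (l(n, W) = 2 - 2*0 = 2 + 0 = 2)
l(59, q(-8, -8)) - 6/(-821) = 2 - 6/(-821) = 2 - 6*(-1)/821 = 2 - 1*(-6/821) = 2 + 6/821 = 1648/821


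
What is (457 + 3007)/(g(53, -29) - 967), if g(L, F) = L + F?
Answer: -3464/943 ≈ -3.6734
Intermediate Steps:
g(L, F) = F + L
(457 + 3007)/(g(53, -29) - 967) = (457 + 3007)/((-29 + 53) - 967) = 3464/(24 - 967) = 3464/(-943) = 3464*(-1/943) = -3464/943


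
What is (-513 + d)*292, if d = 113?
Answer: -116800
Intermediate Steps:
(-513 + d)*292 = (-513 + 113)*292 = -400*292 = -116800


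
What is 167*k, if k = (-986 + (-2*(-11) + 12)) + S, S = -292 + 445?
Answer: -133433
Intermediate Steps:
S = 153
k = -799 (k = (-986 + (-2*(-11) + 12)) + 153 = (-986 + (22 + 12)) + 153 = (-986 + 34) + 153 = -952 + 153 = -799)
167*k = 167*(-799) = -133433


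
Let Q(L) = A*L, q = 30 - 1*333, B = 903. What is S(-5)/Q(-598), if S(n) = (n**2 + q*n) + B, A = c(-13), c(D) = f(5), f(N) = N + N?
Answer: -2443/5980 ≈ -0.40853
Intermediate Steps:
f(N) = 2*N
c(D) = 10 (c(D) = 2*5 = 10)
q = -303 (q = 30 - 333 = -303)
A = 10
Q(L) = 10*L
S(n) = 903 + n**2 - 303*n (S(n) = (n**2 - 303*n) + 903 = 903 + n**2 - 303*n)
S(-5)/Q(-598) = (903 + (-5)**2 - 303*(-5))/((10*(-598))) = (903 + 25 + 1515)/(-5980) = 2443*(-1/5980) = -2443/5980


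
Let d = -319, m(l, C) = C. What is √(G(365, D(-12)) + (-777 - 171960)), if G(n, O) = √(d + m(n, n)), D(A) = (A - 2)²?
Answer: √(-172737 + √46) ≈ 415.61*I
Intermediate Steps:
D(A) = (-2 + A)²
G(n, O) = √(-319 + n)
√(G(365, D(-12)) + (-777 - 171960)) = √(√(-319 + 365) + (-777 - 171960)) = √(√46 - 172737) = √(-172737 + √46)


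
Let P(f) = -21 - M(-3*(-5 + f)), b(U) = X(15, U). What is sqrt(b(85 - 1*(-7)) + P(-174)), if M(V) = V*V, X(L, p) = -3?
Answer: I*sqrt(288393) ≈ 537.02*I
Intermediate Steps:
b(U) = -3
M(V) = V**2
P(f) = -21 - (15 - 3*f)**2 (P(f) = -21 - (-3*(-5 + f))**2 = -21 - (15 - 3*f)**2)
sqrt(b(85 - 1*(-7)) + P(-174)) = sqrt(-3 + (-246 - 9*(-174)**2 + 90*(-174))) = sqrt(-3 + (-246 - 9*30276 - 15660)) = sqrt(-3 + (-246 - 272484 - 15660)) = sqrt(-3 - 288390) = sqrt(-288393) = I*sqrt(288393)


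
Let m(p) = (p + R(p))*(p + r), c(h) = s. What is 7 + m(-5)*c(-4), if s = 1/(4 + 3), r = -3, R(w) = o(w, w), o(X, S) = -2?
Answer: 15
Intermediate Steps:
R(w) = -2
s = ⅐ (s = 1/7 = ⅐ ≈ 0.14286)
c(h) = ⅐
m(p) = (-3 + p)*(-2 + p) (m(p) = (p - 2)*(p - 3) = (-2 + p)*(-3 + p) = (-3 + p)*(-2 + p))
7 + m(-5)*c(-4) = 7 + (6 + (-5)² - 5*(-5))*(⅐) = 7 + (6 + 25 + 25)*(⅐) = 7 + 56*(⅐) = 7 + 8 = 15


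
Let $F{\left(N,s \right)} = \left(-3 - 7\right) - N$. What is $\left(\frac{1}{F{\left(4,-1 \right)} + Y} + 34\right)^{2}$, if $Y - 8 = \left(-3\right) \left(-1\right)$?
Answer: $\frac{10201}{9} \approx 1133.4$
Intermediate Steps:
$F{\left(N,s \right)} = -10 - N$ ($F{\left(N,s \right)} = \left(-3 - 7\right) - N = -10 - N$)
$Y = 11$ ($Y = 8 - -3 = 8 + 3 = 11$)
$\left(\frac{1}{F{\left(4,-1 \right)} + Y} + 34\right)^{2} = \left(\frac{1}{\left(-10 - 4\right) + 11} + 34\right)^{2} = \left(\frac{1}{-14 + 11} + 34\right)^{2} = \left(\frac{1}{-3} + 34\right)^{2} = \left(- \frac{1}{3} + 34\right)^{2} = \left(\frac{101}{3}\right)^{2} = \frac{10201}{9}$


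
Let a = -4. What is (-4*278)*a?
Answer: 4448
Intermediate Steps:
(-4*278)*a = -4*278*(-4) = -1112*(-4) = 4448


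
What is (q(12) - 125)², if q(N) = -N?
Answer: 18769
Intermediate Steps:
(q(12) - 125)² = (-1*12 - 125)² = (-12 - 125)² = (-137)² = 18769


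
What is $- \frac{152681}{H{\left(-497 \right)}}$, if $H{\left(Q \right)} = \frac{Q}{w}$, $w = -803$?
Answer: $- \frac{122602843}{497} \approx -2.4669 \cdot 10^{5}$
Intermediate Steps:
$H{\left(Q \right)} = - \frac{Q}{803}$ ($H{\left(Q \right)} = \frac{Q}{-803} = Q \left(- \frac{1}{803}\right) = - \frac{Q}{803}$)
$- \frac{152681}{H{\left(-497 \right)}} = - \frac{152681}{\left(- \frac{1}{803}\right) \left(-497\right)} = - \frac{152681}{\frac{497}{803}} = \left(-152681\right) \frac{803}{497} = - \frac{122602843}{497}$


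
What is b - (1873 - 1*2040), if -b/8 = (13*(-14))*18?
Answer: 26375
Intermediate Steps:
b = 26208 (b = -8*13*(-14)*18 = -(-1456)*18 = -8*(-3276) = 26208)
b - (1873 - 1*2040) = 26208 - (1873 - 1*2040) = 26208 - (1873 - 2040) = 26208 - 1*(-167) = 26208 + 167 = 26375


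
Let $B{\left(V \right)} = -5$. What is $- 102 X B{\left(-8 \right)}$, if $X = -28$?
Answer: $-14280$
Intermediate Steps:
$- 102 X B{\left(-8 \right)} = \left(-102\right) \left(-28\right) \left(-5\right) = 2856 \left(-5\right) = -14280$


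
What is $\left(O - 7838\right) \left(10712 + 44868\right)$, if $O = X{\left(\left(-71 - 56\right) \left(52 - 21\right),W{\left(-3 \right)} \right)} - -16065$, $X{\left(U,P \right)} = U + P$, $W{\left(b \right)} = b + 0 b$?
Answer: $238271460$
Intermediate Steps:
$W{\left(b \right)} = b$ ($W{\left(b \right)} = b + 0 = b$)
$X{\left(U,P \right)} = P + U$
$O = 12125$ ($O = \left(-3 + \left(-71 - 56\right) \left(52 - 21\right)\right) - -16065 = \left(-3 - 3937\right) + 16065 = -3940 + 16065 = 12125$)
$\left(O - 7838\right) \left(10712 + 44868\right) = \left(12125 - 7838\right) \left(10712 + 44868\right) = 4287 \cdot 55580 = 238271460$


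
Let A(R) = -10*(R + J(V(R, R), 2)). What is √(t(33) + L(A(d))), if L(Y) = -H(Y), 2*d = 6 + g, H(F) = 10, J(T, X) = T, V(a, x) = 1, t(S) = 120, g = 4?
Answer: √110 ≈ 10.488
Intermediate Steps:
d = 5 (d = (6 + 4)/2 = (½)*10 = 5)
A(R) = -10 - 10*R (A(R) = -10*(R + 1) = -10*(1 + R) = -10 - 10*R)
L(Y) = -10 (L(Y) = -1*10 = -10)
√(t(33) + L(A(d))) = √(120 - 10) = √110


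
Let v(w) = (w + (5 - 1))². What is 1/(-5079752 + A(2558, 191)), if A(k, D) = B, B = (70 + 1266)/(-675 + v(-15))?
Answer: -277/1407091972 ≈ -1.9686e-7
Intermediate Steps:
v(w) = (4 + w)² (v(w) = (w + 4)² = (4 + w)²)
B = -668/277 (B = (70 + 1266)/(-675 + (4 - 15)²) = 1336/(-675 + (-11)²) = 1336/(-675 + 121) = 1336/(-554) = 1336*(-1/554) = -668/277 ≈ -2.4116)
A(k, D) = -668/277
1/(-5079752 + A(2558, 191)) = 1/(-5079752 - 668/277) = 1/(-1407091972/277) = -277/1407091972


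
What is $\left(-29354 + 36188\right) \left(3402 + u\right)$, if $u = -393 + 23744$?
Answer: $182830002$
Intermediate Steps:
$u = 23351$
$\left(-29354 + 36188\right) \left(3402 + u\right) = \left(-29354 + 36188\right) \left(3402 + 23351\right) = 6834 \cdot 26753 = 182830002$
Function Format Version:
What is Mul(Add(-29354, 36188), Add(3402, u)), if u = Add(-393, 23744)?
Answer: 182830002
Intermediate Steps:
u = 23351
Mul(Add(-29354, 36188), Add(3402, u)) = Mul(Add(-29354, 36188), Add(3402, 23351)) = Mul(6834, 26753) = 182830002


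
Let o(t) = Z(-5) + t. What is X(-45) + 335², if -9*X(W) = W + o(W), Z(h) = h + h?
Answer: 1010125/9 ≈ 1.1224e+5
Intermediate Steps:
Z(h) = 2*h
o(t) = -10 + t (o(t) = 2*(-5) + t = -10 + t)
X(W) = 10/9 - 2*W/9 (X(W) = -(W + (-10 + W))/9 = -(-10 + 2*W)/9 = 10/9 - 2*W/9)
X(-45) + 335² = (10/9 - 2/9*(-45)) + 335² = (10/9 + 10) + 112225 = 100/9 + 112225 = 1010125/9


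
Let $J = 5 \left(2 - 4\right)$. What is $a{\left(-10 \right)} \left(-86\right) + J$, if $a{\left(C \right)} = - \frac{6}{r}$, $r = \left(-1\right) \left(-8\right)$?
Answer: $\frac{109}{2} \approx 54.5$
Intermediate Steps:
$r = 8$
$J = -10$ ($J = 5 \left(-2\right) = -10$)
$a{\left(C \right)} = - \frac{3}{4}$ ($a{\left(C \right)} = - \frac{6}{8} = \left(-6\right) \frac{1}{8} = - \frac{3}{4}$)
$a{\left(-10 \right)} \left(-86\right) + J = \left(- \frac{3}{4}\right) \left(-86\right) - 10 = \frac{129}{2} - 10 = \frac{109}{2}$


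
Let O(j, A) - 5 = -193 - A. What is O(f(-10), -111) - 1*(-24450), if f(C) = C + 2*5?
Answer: 24373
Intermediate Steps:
f(C) = 10 + C (f(C) = C + 10 = 10 + C)
O(j, A) = -188 - A (O(j, A) = 5 + (-193 - A) = -188 - A)
O(f(-10), -111) - 1*(-24450) = (-188 - 1*(-111)) - 1*(-24450) = (-188 + 111) + 24450 = -77 + 24450 = 24373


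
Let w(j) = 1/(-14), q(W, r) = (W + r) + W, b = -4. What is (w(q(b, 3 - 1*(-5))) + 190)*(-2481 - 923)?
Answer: -4525618/7 ≈ -6.4652e+5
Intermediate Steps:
q(W, r) = r + 2*W
w(j) = -1/14
(w(q(b, 3 - 1*(-5))) + 190)*(-2481 - 923) = (-1/14 + 190)*(-2481 - 923) = (2659/14)*(-3404) = -4525618/7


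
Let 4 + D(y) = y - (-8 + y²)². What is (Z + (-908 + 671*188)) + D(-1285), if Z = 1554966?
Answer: -2726515902172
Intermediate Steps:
D(y) = -4 + y - (-8 + y²)² (D(y) = -4 + (y - (-8 + y²)²) = -4 + y - (-8 + y²)²)
(Z + (-908 + 671*188)) + D(-1285) = (1554966 + (-908 + 671*188)) + (-4 - 1285 - (-8 + (-1285)²)²) = (1554966 + (-908 + 126148)) + (-4 - 1285 - (-8 + 1651225)²) = (1554966 + 125240) + (-4 - 1285 - 1*1651217²) = 1680206 + (-4 - 1285 - 1*2726517581089) = 1680206 + (-4 - 1285 - 2726517581089) = 1680206 - 2726517582378 = -2726515902172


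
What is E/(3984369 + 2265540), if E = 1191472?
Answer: 1191472/6249909 ≈ 0.19064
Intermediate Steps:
E/(3984369 + 2265540) = 1191472/(3984369 + 2265540) = 1191472/6249909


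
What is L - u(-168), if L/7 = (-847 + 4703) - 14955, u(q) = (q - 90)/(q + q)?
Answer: -4350851/56 ≈ -77694.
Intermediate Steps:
u(q) = (-90 + q)/(2*q) (u(q) = (-90 + q)/((2*q)) = (-90 + q)*(1/(2*q)) = (-90 + q)/(2*q))
L = -77693 (L = 7*((-847 + 4703) - 14955) = 7*(3856 - 14955) = 7*(-11099) = -77693)
L - u(-168) = -77693 - (-90 - 168)/(2*(-168)) = -77693 - (-1)*(-258)/(2*168) = -77693 - 1*43/56 = -77693 - 43/56 = -4350851/56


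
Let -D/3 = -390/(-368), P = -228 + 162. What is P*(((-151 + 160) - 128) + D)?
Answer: 741873/92 ≈ 8063.8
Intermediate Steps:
P = -66
D = -585/184 (D = -(-1170)/(-368) = -(-1170)*(-1)/368 = -3*195/184 = -585/184 ≈ -3.1793)
P*(((-151 + 160) - 128) + D) = -66*(((-151 + 160) - 128) - 585/184) = -66*((9 - 128) - 585/184) = -66*(-119 - 585/184) = -66*(-22481/184) = 741873/92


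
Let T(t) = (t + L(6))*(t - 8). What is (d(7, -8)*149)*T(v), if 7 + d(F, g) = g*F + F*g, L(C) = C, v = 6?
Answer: 425544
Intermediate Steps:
T(t) = (-8 + t)*(6 + t) (T(t) = (t + 6)*(t - 8) = (6 + t)*(-8 + t) = (-8 + t)*(6 + t))
d(F, g) = -7 + 2*F*g (d(F, g) = -7 + (g*F + F*g) = -7 + (F*g + F*g) = -7 + 2*F*g)
(d(7, -8)*149)*T(v) = ((-7 + 2*7*(-8))*149)*(-48 + 6**2 - 2*6) = ((-7 - 112)*149)*(-48 + 36 - 12) = -119*149*(-24) = -17731*(-24) = 425544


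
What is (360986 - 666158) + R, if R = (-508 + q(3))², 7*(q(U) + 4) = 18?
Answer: -2237072/49 ≈ -45655.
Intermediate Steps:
q(U) = -10/7 (q(U) = -4 + (⅐)*18 = -4 + 18/7 = -10/7)
R = 12716356/49 (R = (-508 - 10/7)² = (-3566/7)² = 12716356/49 ≈ 2.5952e+5)
(360986 - 666158) + R = (360986 - 666158) + 12716356/49 = -305172 + 12716356/49 = -2237072/49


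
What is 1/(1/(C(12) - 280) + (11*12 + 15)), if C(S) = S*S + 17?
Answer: 119/17492 ≈ 0.0068031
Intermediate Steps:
C(S) = 17 + S² (C(S) = S² + 17 = 17 + S²)
1/(1/(C(12) - 280) + (11*12 + 15)) = 1/(1/((17 + 12²) - 280) + (11*12 + 15)) = 1/(1/((17 + 144) - 280) + (132 + 15)) = 1/(1/(161 - 280) + 147) = 1/(1/(-119) + 147) = 1/(-1/119 + 147) = 1/(17492/119) = 119/17492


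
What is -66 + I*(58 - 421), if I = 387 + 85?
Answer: -171402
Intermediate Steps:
I = 472
-66 + I*(58 - 421) = -66 + 472*(58 - 421) = -66 + 472*(-363) = -66 - 171336 = -171402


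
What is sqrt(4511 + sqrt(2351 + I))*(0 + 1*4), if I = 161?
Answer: 4*sqrt(4511 + 4*sqrt(157)) ≈ 270.14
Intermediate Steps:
sqrt(4511 + sqrt(2351 + I))*(0 + 1*4) = sqrt(4511 + sqrt(2351 + 161))*(0 + 1*4) = sqrt(4511 + sqrt(2512))*(0 + 4) = sqrt(4511 + 4*sqrt(157))*4 = 4*sqrt(4511 + 4*sqrt(157))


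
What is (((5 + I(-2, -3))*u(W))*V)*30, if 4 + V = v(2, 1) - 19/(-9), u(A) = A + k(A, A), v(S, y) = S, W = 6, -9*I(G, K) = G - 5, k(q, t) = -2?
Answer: 2080/27 ≈ 77.037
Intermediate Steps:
I(G, K) = 5/9 - G/9 (I(G, K) = -(G - 5)/9 = -(-5 + G)/9 = 5/9 - G/9)
u(A) = -2 + A (u(A) = A - 2 = -2 + A)
V = 1/9 (V = -4 + (2 - 19/(-9)) = -4 + (2 - 19*(-1/9)) = -4 + (2 + 19/9) = -4 + 37/9 = 1/9 ≈ 0.11111)
(((5 + I(-2, -3))*u(W))*V)*30 = (((5 + (5/9 - 1/9*(-2)))*(-2 + 6))*(1/9))*30 = (((5 + (5/9 + 2/9))*4)*(1/9))*30 = (((5 + 7/9)*4)*(1/9))*30 = (((52/9)*4)*(1/9))*30 = ((208/9)*(1/9))*30 = (208/81)*30 = 2080/27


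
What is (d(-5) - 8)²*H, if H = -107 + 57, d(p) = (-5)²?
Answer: -14450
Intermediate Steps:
d(p) = 25
H = -50
(d(-5) - 8)²*H = (25 - 8)²*(-50) = 17²*(-50) = 289*(-50) = -14450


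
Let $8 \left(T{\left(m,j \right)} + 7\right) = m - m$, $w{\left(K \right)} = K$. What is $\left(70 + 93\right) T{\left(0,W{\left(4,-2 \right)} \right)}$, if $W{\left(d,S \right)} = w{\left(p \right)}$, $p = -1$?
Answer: $-1141$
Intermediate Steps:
$W{\left(d,S \right)} = -1$
$T{\left(m,j \right)} = -7$ ($T{\left(m,j \right)} = -7 + \frac{m - m}{8} = -7 + \frac{1}{8} \cdot 0 = -7 + 0 = -7$)
$\left(70 + 93\right) T{\left(0,W{\left(4,-2 \right)} \right)} = \left(70 + 93\right) \left(-7\right) = 163 \left(-7\right) = -1141$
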